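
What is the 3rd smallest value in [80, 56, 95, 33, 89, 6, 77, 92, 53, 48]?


Sort ascending: [6, 33, 48, 53, 56, 77, 80, 89, 92, 95]
The 3rd element (1-indexed) is at index 2.
Value = 48
Final answer: 48


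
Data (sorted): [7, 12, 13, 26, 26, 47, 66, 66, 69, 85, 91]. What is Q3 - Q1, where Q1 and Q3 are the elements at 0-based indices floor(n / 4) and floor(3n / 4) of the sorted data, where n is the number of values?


The data has n = 11 elements.
Q1 index = floor(11 / 4) = floor(2.75) = 2; Q3 index = floor(3 * 11 / 4) = floor(8.25) = 8
Q1 = element at index 2 = 13
Q3 = element at index 8 = 69
IQR = 69 - 13 = 56
Final answer: 56


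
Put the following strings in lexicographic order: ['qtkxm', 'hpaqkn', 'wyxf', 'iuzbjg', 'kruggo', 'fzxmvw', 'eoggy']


Compare strings character by character (the first differing letter decides):
  'eoggy' < 'fzxmvw' since 'e' < 'f' at position 1
  'fzxmvw' < 'hpaqkn' since 'f' < 'h' at position 1
  'hpaqkn' < 'iuzbjg' since 'h' < 'i' at position 1
  'iuzbjg' < 'kruggo' since 'i' < 'k' at position 1
  'kruggo' < 'qtkxm' since 'k' < 'q' at position 1
  'qtkxm' < 'wyxf' since 'q' < 'w' at position 1
Chaining these comparisons gives the alphabetical order.
Final answer: ['eoggy', 'fzxmvw', 'hpaqkn', 'iuzbjg', 'kruggo', 'qtkxm', 'wyxf']


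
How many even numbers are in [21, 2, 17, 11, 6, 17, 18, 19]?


Check each element:
  21 is odd
  2 is even
  17 is odd
  11 is odd
  6 is even
  17 is odd
  18 is even
  19 is odd
Evens: [2, 6, 18]
Count of evens = 3
Final answer: 3


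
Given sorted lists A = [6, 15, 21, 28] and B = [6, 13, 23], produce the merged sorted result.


List A: [6, 15, 21, 28]
List B: [6, 13, 23]
Repeatedly compare the front elements and take the smaller:
  6 vs 6 -> take 6
  15 vs 6 -> take 6
  15 vs 13 -> take 13
  15 vs 23 -> take 15
  21 vs 23 -> take 21
  28 vs 23 -> take 23
  B is exhausted; append the rest of A: [28]
Final answer: [6, 6, 13, 15, 21, 23, 28]


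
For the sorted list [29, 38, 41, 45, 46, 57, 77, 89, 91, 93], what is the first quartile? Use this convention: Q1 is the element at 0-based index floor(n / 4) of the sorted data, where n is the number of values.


The list has n = 10 elements.
Q1 index = floor(10 / 4) = floor(2.5) = 2
Counting from index 0 in the sorted data, the element at index 2 is 41.
Final answer: 41


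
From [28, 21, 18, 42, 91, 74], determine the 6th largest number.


Sort descending: [91, 74, 42, 28, 21, 18]
The 6th element (1-indexed) is at index 5.
Value = 18
Final answer: 18


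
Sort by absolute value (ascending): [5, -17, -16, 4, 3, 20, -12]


Compute absolute values:
  |5| = 5
  |-17| = 17
  |-16| = 16
  |4| = 4
  |3| = 3
  |20| = 20
  |-12| = 12
Absolute values in increasing order: 3 < 4 < 5 < 12 < 16 < 17 < 20
Listing the original numbers in that order gives the answer.
Final answer: [3, 4, 5, -12, -16, -17, 20]


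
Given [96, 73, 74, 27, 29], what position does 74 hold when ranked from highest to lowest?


Sort descending: [96, 74, 73, 29, 27]
Find 74 in the sorted list.
74 is at position 2.
Final answer: 2


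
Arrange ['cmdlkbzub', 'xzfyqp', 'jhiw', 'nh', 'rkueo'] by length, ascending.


Compute lengths:
  'cmdlkbzub' has length 9
  'xzfyqp' has length 6
  'jhiw' has length 4
  'nh' has length 2
  'rkueo' has length 5
Lengths in increasing order: 2 < 4 < 5 < 6 < 9
Listing the words in that order gives the answer.
Final answer: ['nh', 'jhiw', 'rkueo', 'xzfyqp', 'cmdlkbzub']


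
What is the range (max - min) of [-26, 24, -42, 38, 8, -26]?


Maximum value: 38
Minimum value: -42
Range = 38 - (-42) = 80
Final answer: 80


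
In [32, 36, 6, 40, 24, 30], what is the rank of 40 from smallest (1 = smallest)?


Sort ascending: [6, 24, 30, 32, 36, 40]
Find 40 in the sorted list.
40 is at position 6 (1-indexed).
Final answer: 6


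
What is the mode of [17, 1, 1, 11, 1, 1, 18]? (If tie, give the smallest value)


Count the frequency of each value:
  1 appears 4 time(s)
  11 appears 1 time(s)
  17 appears 1 time(s)
  18 appears 1 time(s)
Maximum frequency is 4.
Only 1 reaches that frequency, so it is the mode.
Final answer: 1


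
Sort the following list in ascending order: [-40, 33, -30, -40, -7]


Original list: [-40, 33, -30, -40, -7]
Repeatedly take the smallest remaining element:
  Remaining [-40, 33, -30, -40, -7] -> smallest is -40
  Remaining [33, -30, -40, -7] -> smallest is -40
  Remaining [33, -30, -7] -> smallest is -30
  Remaining [33, -7] -> smallest is -7
  Remaining [33] -> smallest is 33
Collecting the picks in order gives the sorted list.
Final answer: [-40, -40, -30, -7, 33]


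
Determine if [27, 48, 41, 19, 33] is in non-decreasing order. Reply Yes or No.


Check consecutive pairs:
  27 <= 48? True
  48 <= 41? False
  41 <= 19? False
  19 <= 33? True
2 consecutive pair(s) are out of order, so the list is not sorted.
Final answer: No


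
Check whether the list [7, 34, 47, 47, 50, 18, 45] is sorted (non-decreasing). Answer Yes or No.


Check consecutive pairs:
  7 <= 34? True
  34 <= 47? True
  47 <= 47? True
  47 <= 50? True
  50 <= 18? False
  18 <= 45? True
1 consecutive pair(s) are out of order, so the list is not sorted.
Final answer: No


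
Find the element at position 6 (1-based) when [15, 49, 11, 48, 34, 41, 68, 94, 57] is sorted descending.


Sort descending: [94, 68, 57, 49, 48, 41, 34, 15, 11]
The 6th element (1-indexed) is at index 5.
Value = 41
Final answer: 41


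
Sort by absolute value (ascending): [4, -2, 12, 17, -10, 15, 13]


Compute absolute values:
  |4| = 4
  |-2| = 2
  |12| = 12
  |17| = 17
  |-10| = 10
  |15| = 15
  |13| = 13
Absolute values in increasing order: 2 < 4 < 10 < 12 < 13 < 15 < 17
Listing the original numbers in that order gives the answer.
Final answer: [-2, 4, -10, 12, 13, 15, 17]


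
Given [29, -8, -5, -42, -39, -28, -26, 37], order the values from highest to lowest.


Original list: [29, -8, -5, -42, -39, -28, -26, 37]
Repeatedly take the largest remaining element:
  Remaining [29, -8, -5, -42, -39, -28, -26, 37] -> largest is 37
  Remaining [29, -8, -5, -42, -39, -28, -26] -> largest is 29
  Remaining [-8, -5, -42, -39, -28, -26] -> largest is -5
  Remaining [-8, -42, -39, -28, -26] -> largest is -8
  Remaining [-42, -39, -28, -26] -> largest is -26
  Remaining [-42, -39, -28] -> largest is -28
  Remaining [-42, -39] -> largest is -39
  Remaining [-42] -> largest is -42
Collecting the picks in order gives the descending list.
Final answer: [37, 29, -5, -8, -26, -28, -39, -42]


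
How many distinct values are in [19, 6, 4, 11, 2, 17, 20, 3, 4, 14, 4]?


List all unique values:
Distinct values: [2, 3, 4, 6, 11, 14, 17, 19, 20]
Count = 9
Final answer: 9


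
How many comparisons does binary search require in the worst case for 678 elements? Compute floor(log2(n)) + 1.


Binary search halves the search space each step.
Maximum comparisons = floor(log2(678)) + 1
log2(678) = 9.4051
floor(log2(678)) = 9, so 9 + 1 = 10
Final answer: 10


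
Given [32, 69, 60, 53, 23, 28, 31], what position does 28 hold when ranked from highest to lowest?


Sort descending: [69, 60, 53, 32, 31, 28, 23]
Find 28 in the sorted list.
28 is at position 6.
Final answer: 6


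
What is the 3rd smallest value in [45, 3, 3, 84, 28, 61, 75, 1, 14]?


Sort ascending: [1, 3, 3, 14, 28, 45, 61, 75, 84]
The 3rd element (1-indexed) is at index 2.
Value = 3
Final answer: 3


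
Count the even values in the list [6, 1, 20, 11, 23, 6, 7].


Check each element:
  6 is even
  1 is odd
  20 is even
  11 is odd
  23 is odd
  6 is even
  7 is odd
Evens: [6, 20, 6]
Count of evens = 3
Final answer: 3


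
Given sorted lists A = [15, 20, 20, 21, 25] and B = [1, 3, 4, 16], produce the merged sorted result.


List A: [15, 20, 20, 21, 25]
List B: [1, 3, 4, 16]
Repeatedly compare the front elements and take the smaller:
  15 vs 1 -> take 1
  15 vs 3 -> take 3
  15 vs 4 -> take 4
  15 vs 16 -> take 15
  20 vs 16 -> take 16
  B is exhausted; append the rest of A: [20, 20, 21, 25]
Final answer: [1, 3, 4, 15, 16, 20, 20, 21, 25]


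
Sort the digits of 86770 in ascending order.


The number 86770 has digits: 8, 6, 7, 7, 0
Sorted: 0, 6, 7, 7, 8
Joining the sorted digits gives the result.
Final answer: 06778


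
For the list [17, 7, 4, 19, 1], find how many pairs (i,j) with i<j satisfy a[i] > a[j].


For each element, count the later elements that are smaller than it:
  17 (index 0): smaller elements after it = [7, 4, 1] -> 3
  7 (index 1): smaller elements after it = [4, 1] -> 2
  4 (index 2): smaller elements after it = [1] -> 1
  19 (index 3): smaller elements after it = [1] -> 1
Total inversions = 3 + 2 + 1 + 1 = 7
Final answer: 7


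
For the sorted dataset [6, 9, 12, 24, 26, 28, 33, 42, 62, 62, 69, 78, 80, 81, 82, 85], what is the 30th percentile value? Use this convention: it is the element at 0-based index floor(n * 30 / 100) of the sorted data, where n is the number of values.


The dataset has n = 16 elements.
Index = floor(16 * 30 / 100) = floor(480 / 100) = floor(4.8) = 4
Counting from index 0 in the sorted data, the element at index 4 is 26.
Final answer: 26


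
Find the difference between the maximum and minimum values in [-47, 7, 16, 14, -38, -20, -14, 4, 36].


Maximum value: 36
Minimum value: -47
Range = 36 - (-47) = 83
Final answer: 83


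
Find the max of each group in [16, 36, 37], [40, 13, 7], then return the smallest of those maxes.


Find max of each group:
  Group 1: [16, 36, 37] -> max = 37
  Group 2: [40, 13, 7] -> max = 40
Maxes: [37, 40]
Minimum of maxes = 37
Final answer: 37


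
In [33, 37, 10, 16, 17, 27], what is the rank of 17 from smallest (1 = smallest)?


Sort ascending: [10, 16, 17, 27, 33, 37]
Find 17 in the sorted list.
17 is at position 3 (1-indexed).
Final answer: 3


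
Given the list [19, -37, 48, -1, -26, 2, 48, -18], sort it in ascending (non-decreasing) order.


Original list: [19, -37, 48, -1, -26, 2, 48, -18]
Repeatedly take the smallest remaining element:
  Remaining [19, -37, 48, -1, -26, 2, 48, -18] -> smallest is -37
  Remaining [19, 48, -1, -26, 2, 48, -18] -> smallest is -26
  Remaining [19, 48, -1, 2, 48, -18] -> smallest is -18
  Remaining [19, 48, -1, 2, 48] -> smallest is -1
  Remaining [19, 48, 2, 48] -> smallest is 2
  Remaining [19, 48, 48] -> smallest is 19
  Remaining [48, 48] -> smallest is 48
  Remaining [48] -> smallest is 48
Collecting the picks in order gives the sorted list.
Final answer: [-37, -26, -18, -1, 2, 19, 48, 48]


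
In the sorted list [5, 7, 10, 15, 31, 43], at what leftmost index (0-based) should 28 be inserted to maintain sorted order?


List is sorted: [5, 7, 10, 15, 31, 43]
We need the leftmost position where 28 can be inserted, i.e. the first index whose element is >= 28 (or the end of the list if none is).
Binary search with low=0, high=6 (0-based indices):
  low=0, high=6, mid=3: a[3]=15 < 28, so low = 4
  low=4, high=6, mid=5: a[5]=43 >= 28, so high = 5
  low=4, high=5, mid=4: a[4]=31 >= 28, so high = 4
Now low = high = 4, so the insertion index is 4.
Final answer: 4


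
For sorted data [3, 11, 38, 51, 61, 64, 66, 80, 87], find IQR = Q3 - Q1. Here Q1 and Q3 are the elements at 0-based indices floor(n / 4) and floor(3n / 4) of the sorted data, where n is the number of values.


The data has n = 9 elements.
Q1 index = floor(9 / 4) = floor(2.25) = 2; Q3 index = floor(3 * 9 / 4) = floor(6.75) = 6
Q1 = element at index 2 = 38
Q3 = element at index 6 = 66
IQR = 66 - 38 = 28
Final answer: 28


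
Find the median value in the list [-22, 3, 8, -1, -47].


First, sort the list: [-47, -22, -1, 3, 8]
The list has 5 elements (odd count).
The middle index is 2 (0-based), and the element there is -1.
Final answer: -1


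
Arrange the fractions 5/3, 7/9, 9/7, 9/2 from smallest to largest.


Convert to decimal for comparison:
  5/3 = 1.6667
  7/9 = 0.7778
  9/7 = 1.2857
  9/2 = 4.5
Decimals in increasing order: 0.7778 < 1.2857 < 1.6667 < 4.5
Writing each back as its fraction gives the sorted order.
Final answer: 7/9, 9/7, 5/3, 9/2


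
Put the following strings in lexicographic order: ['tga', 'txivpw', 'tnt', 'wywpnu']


Compare strings character by character (the first differing letter decides):
  'tga' < 'tnt' since 'g' < 'n' at position 2
  'tnt' < 'txivpw' since 'n' < 'x' at position 2
  'txivpw' < 'wywpnu' since 't' < 'w' at position 1
Chaining these comparisons gives the alphabetical order.
Final answer: ['tga', 'tnt', 'txivpw', 'wywpnu']


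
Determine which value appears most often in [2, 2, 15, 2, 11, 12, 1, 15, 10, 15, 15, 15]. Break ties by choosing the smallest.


Count the frequency of each value:
  1 appears 1 time(s)
  2 appears 3 time(s)
  10 appears 1 time(s)
  11 appears 1 time(s)
  12 appears 1 time(s)
  15 appears 5 time(s)
Maximum frequency is 5.
Only 15 reaches that frequency, so it is the mode.
Final answer: 15


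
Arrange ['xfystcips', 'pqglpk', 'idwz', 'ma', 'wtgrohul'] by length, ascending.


Compute lengths:
  'xfystcips' has length 9
  'pqglpk' has length 6
  'idwz' has length 4
  'ma' has length 2
  'wtgrohul' has length 8
Lengths in increasing order: 2 < 4 < 6 < 8 < 9
Listing the words in that order gives the answer.
Final answer: ['ma', 'idwz', 'pqglpk', 'wtgrohul', 'xfystcips']


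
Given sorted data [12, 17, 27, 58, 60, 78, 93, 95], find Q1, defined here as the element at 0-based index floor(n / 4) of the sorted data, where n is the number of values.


The list has n = 8 elements.
Q1 index = floor(8 / 4) = floor(2) = 2
Counting from index 0 in the sorted data, the element at index 2 is 27.
Final answer: 27


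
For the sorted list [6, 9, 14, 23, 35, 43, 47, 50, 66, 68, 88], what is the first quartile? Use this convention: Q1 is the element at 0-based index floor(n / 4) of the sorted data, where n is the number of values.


The list has n = 11 elements.
Q1 index = floor(11 / 4) = floor(2.75) = 2
Counting from index 0 in the sorted data, the element at index 2 is 14.
Final answer: 14


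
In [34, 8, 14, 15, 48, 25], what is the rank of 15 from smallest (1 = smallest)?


Sort ascending: [8, 14, 15, 25, 34, 48]
Find 15 in the sorted list.
15 is at position 3 (1-indexed).
Final answer: 3


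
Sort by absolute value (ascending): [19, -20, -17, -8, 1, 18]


Compute absolute values:
  |19| = 19
  |-20| = 20
  |-17| = 17
  |-8| = 8
  |1| = 1
  |18| = 18
Absolute values in increasing order: 1 < 8 < 17 < 18 < 19 < 20
Listing the original numbers in that order gives the answer.
Final answer: [1, -8, -17, 18, 19, -20]


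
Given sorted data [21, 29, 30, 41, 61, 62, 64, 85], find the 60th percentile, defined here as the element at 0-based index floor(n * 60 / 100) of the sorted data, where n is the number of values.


The dataset has n = 8 elements.
Index = floor(8 * 60 / 100) = floor(480 / 100) = floor(4.8) = 4
Counting from index 0 in the sorted data, the element at index 4 is 61.
Final answer: 61


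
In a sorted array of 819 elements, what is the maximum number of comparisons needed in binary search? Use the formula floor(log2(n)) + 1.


Binary search halves the search space each step.
Maximum comparisons = floor(log2(819)) + 1
log2(819) = 9.6777
floor(log2(819)) = 9, so 9 + 1 = 10
Final answer: 10


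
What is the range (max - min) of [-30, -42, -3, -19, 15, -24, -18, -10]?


Maximum value: 15
Minimum value: -42
Range = 15 - (-42) = 57
Final answer: 57


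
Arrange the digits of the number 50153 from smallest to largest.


The number 50153 has digits: 5, 0, 1, 5, 3
Sorted: 0, 1, 3, 5, 5
Joining the sorted digits gives the result.
Final answer: 01355


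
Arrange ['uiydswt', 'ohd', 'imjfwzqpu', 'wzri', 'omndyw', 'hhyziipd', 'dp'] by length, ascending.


Compute lengths:
  'uiydswt' has length 7
  'ohd' has length 3
  'imjfwzqpu' has length 9
  'wzri' has length 4
  'omndyw' has length 6
  'hhyziipd' has length 8
  'dp' has length 2
Lengths in increasing order: 2 < 3 < 4 < 6 < 7 < 8 < 9
Listing the words in that order gives the answer.
Final answer: ['dp', 'ohd', 'wzri', 'omndyw', 'uiydswt', 'hhyziipd', 'imjfwzqpu']


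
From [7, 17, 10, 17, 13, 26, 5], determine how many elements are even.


Check each element:
  7 is odd
  17 is odd
  10 is even
  17 is odd
  13 is odd
  26 is even
  5 is odd
Evens: [10, 26]
Count of evens = 2
Final answer: 2


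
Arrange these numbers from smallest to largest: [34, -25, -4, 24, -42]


Original list: [34, -25, -4, 24, -42]
Repeatedly take the smallest remaining element:
  Remaining [34, -25, -4, 24, -42] -> smallest is -42
  Remaining [34, -25, -4, 24] -> smallest is -25
  Remaining [34, -4, 24] -> smallest is -4
  Remaining [34, 24] -> smallest is 24
  Remaining [34] -> smallest is 34
Collecting the picks in order gives the sorted list.
Final answer: [-42, -25, -4, 24, 34]


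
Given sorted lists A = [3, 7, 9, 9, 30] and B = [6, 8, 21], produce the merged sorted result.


List A: [3, 7, 9, 9, 30]
List B: [6, 8, 21]
Repeatedly compare the front elements and take the smaller:
  3 vs 6 -> take 3
  7 vs 6 -> take 6
  7 vs 8 -> take 7
  9 vs 8 -> take 8
  9 vs 21 -> take 9
  9 vs 21 -> take 9
  30 vs 21 -> take 21
  B is exhausted; append the rest of A: [30]
Final answer: [3, 6, 7, 8, 9, 9, 21, 30]


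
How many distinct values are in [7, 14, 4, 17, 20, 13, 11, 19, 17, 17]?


List all unique values:
Distinct values: [4, 7, 11, 13, 14, 17, 19, 20]
Count = 8
Final answer: 8


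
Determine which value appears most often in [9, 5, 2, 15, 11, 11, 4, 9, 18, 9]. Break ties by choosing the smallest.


Count the frequency of each value:
  2 appears 1 time(s)
  4 appears 1 time(s)
  5 appears 1 time(s)
  9 appears 3 time(s)
  11 appears 2 time(s)
  15 appears 1 time(s)
  18 appears 1 time(s)
Maximum frequency is 3.
Only 9 reaches that frequency, so it is the mode.
Final answer: 9


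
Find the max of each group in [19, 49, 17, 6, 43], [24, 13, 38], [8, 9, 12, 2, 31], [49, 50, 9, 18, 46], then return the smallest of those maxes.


Find max of each group:
  Group 1: [19, 49, 17, 6, 43] -> max = 49
  Group 2: [24, 13, 38] -> max = 38
  Group 3: [8, 9, 12, 2, 31] -> max = 31
  Group 4: [49, 50, 9, 18, 46] -> max = 50
Maxes: [49, 38, 31, 50]
Minimum of maxes = 31
Final answer: 31


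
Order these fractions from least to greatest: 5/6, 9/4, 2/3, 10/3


Convert to decimal for comparison:
  5/6 = 0.8333
  9/4 = 2.25
  2/3 = 0.6667
  10/3 = 3.3333
Decimals in increasing order: 0.6667 < 0.8333 < 2.25 < 3.3333
Writing each back as its fraction gives the sorted order.
Final answer: 2/3, 5/6, 9/4, 10/3


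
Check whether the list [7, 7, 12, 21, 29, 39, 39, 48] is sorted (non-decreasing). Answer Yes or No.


Check consecutive pairs:
  7 <= 7? True
  7 <= 12? True
  12 <= 21? True
  21 <= 29? True
  29 <= 39? True
  39 <= 39? True
  39 <= 48? True
Every consecutive pair is in order, so the list is non-decreasing.
Final answer: Yes


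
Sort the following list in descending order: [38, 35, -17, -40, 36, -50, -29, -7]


Original list: [38, 35, -17, -40, 36, -50, -29, -7]
Repeatedly take the largest remaining element:
  Remaining [38, 35, -17, -40, 36, -50, -29, -7] -> largest is 38
  Remaining [35, -17, -40, 36, -50, -29, -7] -> largest is 36
  Remaining [35, -17, -40, -50, -29, -7] -> largest is 35
  Remaining [-17, -40, -50, -29, -7] -> largest is -7
  Remaining [-17, -40, -50, -29] -> largest is -17
  Remaining [-40, -50, -29] -> largest is -29
  Remaining [-40, -50] -> largest is -40
  Remaining [-50] -> largest is -50
Collecting the picks in order gives the descending list.
Final answer: [38, 36, 35, -7, -17, -29, -40, -50]


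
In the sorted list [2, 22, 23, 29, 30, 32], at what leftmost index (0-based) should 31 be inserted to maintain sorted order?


List is sorted: [2, 22, 23, 29, 30, 32]
We need the leftmost position where 31 can be inserted, i.e. the first index whose element is >= 31 (or the end of the list if none is).
Binary search with low=0, high=6 (0-based indices):
  low=0, high=6, mid=3: a[3]=29 < 31, so low = 4
  low=4, high=6, mid=5: a[5]=32 >= 31, so high = 5
  low=4, high=5, mid=4: a[4]=30 < 31, so low = 5
Now low = high = 5, so the insertion index is 5.
Final answer: 5


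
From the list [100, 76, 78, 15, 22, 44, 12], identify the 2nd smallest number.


Sort ascending: [12, 15, 22, 44, 76, 78, 100]
The 2nd element (1-indexed) is at index 1.
Value = 15
Final answer: 15


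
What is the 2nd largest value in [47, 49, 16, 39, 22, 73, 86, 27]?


Sort descending: [86, 73, 49, 47, 39, 27, 22, 16]
The 2nd element (1-indexed) is at index 1.
Value = 73
Final answer: 73


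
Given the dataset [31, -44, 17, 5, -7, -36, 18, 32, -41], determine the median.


First, sort the list: [-44, -41, -36, -7, 5, 17, 18, 31, 32]
The list has 9 elements (odd count).
The middle index is 4 (0-based), and the element there is 5.
Final answer: 5


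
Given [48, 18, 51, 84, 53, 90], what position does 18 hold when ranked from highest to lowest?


Sort descending: [90, 84, 53, 51, 48, 18]
Find 18 in the sorted list.
18 is at position 6.
Final answer: 6


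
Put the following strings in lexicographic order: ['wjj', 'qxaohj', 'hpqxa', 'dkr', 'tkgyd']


Compare strings character by character (the first differing letter decides):
  'dkr' < 'hpqxa' since 'd' < 'h' at position 1
  'hpqxa' < 'qxaohj' since 'h' < 'q' at position 1
  'qxaohj' < 'tkgyd' since 'q' < 't' at position 1
  'tkgyd' < 'wjj' since 't' < 'w' at position 1
Chaining these comparisons gives the alphabetical order.
Final answer: ['dkr', 'hpqxa', 'qxaohj', 'tkgyd', 'wjj']


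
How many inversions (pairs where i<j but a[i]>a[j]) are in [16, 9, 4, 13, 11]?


For each element, count the later elements that are smaller than it:
  16 (index 0): smaller elements after it = [9, 4, 13, 11] -> 4
  9 (index 1): smaller elements after it = [4] -> 1
  4 (index 2): smaller elements after it = [] -> 0
  13 (index 3): smaller elements after it = [11] -> 1
Total inversions = 4 + 1 + 0 + 1 = 6
Final answer: 6


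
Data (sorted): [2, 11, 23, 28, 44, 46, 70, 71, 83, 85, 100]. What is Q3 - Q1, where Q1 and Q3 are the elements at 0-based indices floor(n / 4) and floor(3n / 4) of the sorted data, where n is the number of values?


The data has n = 11 elements.
Q1 index = floor(11 / 4) = floor(2.75) = 2; Q3 index = floor(3 * 11 / 4) = floor(8.25) = 8
Q1 = element at index 2 = 23
Q3 = element at index 8 = 83
IQR = 83 - 23 = 60
Final answer: 60


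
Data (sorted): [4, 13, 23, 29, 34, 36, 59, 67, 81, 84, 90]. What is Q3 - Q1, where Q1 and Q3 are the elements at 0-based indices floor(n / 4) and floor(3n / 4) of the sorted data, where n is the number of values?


The data has n = 11 elements.
Q1 index = floor(11 / 4) = floor(2.75) = 2; Q3 index = floor(3 * 11 / 4) = floor(8.25) = 8
Q1 = element at index 2 = 23
Q3 = element at index 8 = 81
IQR = 81 - 23 = 58
Final answer: 58


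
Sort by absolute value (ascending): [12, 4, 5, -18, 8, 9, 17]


Compute absolute values:
  |12| = 12
  |4| = 4
  |5| = 5
  |-18| = 18
  |8| = 8
  |9| = 9
  |17| = 17
Absolute values in increasing order: 4 < 5 < 8 < 9 < 12 < 17 < 18
Listing the original numbers in that order gives the answer.
Final answer: [4, 5, 8, 9, 12, 17, -18]


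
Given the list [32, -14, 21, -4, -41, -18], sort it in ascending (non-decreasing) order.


Original list: [32, -14, 21, -4, -41, -18]
Repeatedly take the smallest remaining element:
  Remaining [32, -14, 21, -4, -41, -18] -> smallest is -41
  Remaining [32, -14, 21, -4, -18] -> smallest is -18
  Remaining [32, -14, 21, -4] -> smallest is -14
  Remaining [32, 21, -4] -> smallest is -4
  Remaining [32, 21] -> smallest is 21
  Remaining [32] -> smallest is 32
Collecting the picks in order gives the sorted list.
Final answer: [-41, -18, -14, -4, 21, 32]


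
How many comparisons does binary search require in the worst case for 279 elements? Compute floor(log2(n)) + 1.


Binary search halves the search space each step.
Maximum comparisons = floor(log2(279)) + 1
log2(279) = 8.1241
floor(log2(279)) = 8, so 8 + 1 = 9
Final answer: 9


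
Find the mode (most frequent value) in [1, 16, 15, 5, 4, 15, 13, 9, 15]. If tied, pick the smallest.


Count the frequency of each value:
  1 appears 1 time(s)
  4 appears 1 time(s)
  5 appears 1 time(s)
  9 appears 1 time(s)
  13 appears 1 time(s)
  15 appears 3 time(s)
  16 appears 1 time(s)
Maximum frequency is 3.
Only 15 reaches that frequency, so it is the mode.
Final answer: 15


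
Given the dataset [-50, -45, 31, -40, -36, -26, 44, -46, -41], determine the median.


First, sort the list: [-50, -46, -45, -41, -40, -36, -26, 31, 44]
The list has 9 elements (odd count).
The middle index is 4 (0-based), and the element there is -40.
Final answer: -40


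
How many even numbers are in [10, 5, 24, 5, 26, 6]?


Check each element:
  10 is even
  5 is odd
  24 is even
  5 is odd
  26 is even
  6 is even
Evens: [10, 24, 26, 6]
Count of evens = 4
Final answer: 4


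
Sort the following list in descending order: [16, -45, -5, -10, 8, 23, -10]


Original list: [16, -45, -5, -10, 8, 23, -10]
Repeatedly take the largest remaining element:
  Remaining [16, -45, -5, -10, 8, 23, -10] -> largest is 23
  Remaining [16, -45, -5, -10, 8, -10] -> largest is 16
  Remaining [-45, -5, -10, 8, -10] -> largest is 8
  Remaining [-45, -5, -10, -10] -> largest is -5
  Remaining [-45, -10, -10] -> largest is -10
  Remaining [-45, -10] -> largest is -10
  Remaining [-45] -> largest is -45
Collecting the picks in order gives the descending list.
Final answer: [23, 16, 8, -5, -10, -10, -45]


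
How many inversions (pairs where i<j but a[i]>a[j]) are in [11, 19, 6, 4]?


For each element, count the later elements that are smaller than it:
  11 (index 0): smaller elements after it = [6, 4] -> 2
  19 (index 1): smaller elements after it = [6, 4] -> 2
  6 (index 2): smaller elements after it = [4] -> 1
Total inversions = 2 + 2 + 1 = 5
Final answer: 5


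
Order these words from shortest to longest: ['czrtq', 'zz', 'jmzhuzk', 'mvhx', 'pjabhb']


Compute lengths:
  'czrtq' has length 5
  'zz' has length 2
  'jmzhuzk' has length 7
  'mvhx' has length 4
  'pjabhb' has length 6
Lengths in increasing order: 2 < 4 < 5 < 6 < 7
Listing the words in that order gives the answer.
Final answer: ['zz', 'mvhx', 'czrtq', 'pjabhb', 'jmzhuzk']


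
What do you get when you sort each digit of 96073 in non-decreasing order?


The number 96073 has digits: 9, 6, 0, 7, 3
Sorted: 0, 3, 6, 7, 9
Joining the sorted digits gives the result.
Final answer: 03679


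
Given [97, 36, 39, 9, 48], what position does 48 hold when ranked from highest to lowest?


Sort descending: [97, 48, 39, 36, 9]
Find 48 in the sorted list.
48 is at position 2.
Final answer: 2


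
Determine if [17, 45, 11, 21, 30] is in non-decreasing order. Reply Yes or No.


Check consecutive pairs:
  17 <= 45? True
  45 <= 11? False
  11 <= 21? True
  21 <= 30? True
1 consecutive pair(s) are out of order, so the list is not sorted.
Final answer: No


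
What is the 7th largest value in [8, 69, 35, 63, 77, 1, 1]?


Sort descending: [77, 69, 63, 35, 8, 1, 1]
The 7th element (1-indexed) is at index 6.
Value = 1
Final answer: 1


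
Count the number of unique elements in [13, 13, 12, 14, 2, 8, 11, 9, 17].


List all unique values:
Distinct values: [2, 8, 9, 11, 12, 13, 14, 17]
Count = 8
Final answer: 8


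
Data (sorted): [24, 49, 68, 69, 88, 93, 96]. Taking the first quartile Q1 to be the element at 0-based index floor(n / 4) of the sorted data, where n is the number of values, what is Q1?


The list has n = 7 elements.
Q1 index = floor(7 / 4) = floor(1.75) = 1
Counting from index 0 in the sorted data, the element at index 1 is 49.
Final answer: 49


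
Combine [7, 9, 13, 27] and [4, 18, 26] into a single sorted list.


List A: [7, 9, 13, 27]
List B: [4, 18, 26]
Repeatedly compare the front elements and take the smaller:
  7 vs 4 -> take 4
  7 vs 18 -> take 7
  9 vs 18 -> take 9
  13 vs 18 -> take 13
  27 vs 18 -> take 18
  27 vs 26 -> take 26
  B is exhausted; append the rest of A: [27]
Final answer: [4, 7, 9, 13, 18, 26, 27]


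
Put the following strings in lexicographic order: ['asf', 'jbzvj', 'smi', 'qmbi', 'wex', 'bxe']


Compare strings character by character (the first differing letter decides):
  'asf' < 'bxe' since 'a' < 'b' at position 1
  'bxe' < 'jbzvj' since 'b' < 'j' at position 1
  'jbzvj' < 'qmbi' since 'j' < 'q' at position 1
  'qmbi' < 'smi' since 'q' < 's' at position 1
  'smi' < 'wex' since 's' < 'w' at position 1
Chaining these comparisons gives the alphabetical order.
Final answer: ['asf', 'bxe', 'jbzvj', 'qmbi', 'smi', 'wex']


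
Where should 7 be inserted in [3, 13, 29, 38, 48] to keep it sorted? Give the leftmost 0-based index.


List is sorted: [3, 13, 29, 38, 48]
We need the leftmost position where 7 can be inserted, i.e. the first index whose element is >= 7 (or the end of the list if none is).
Binary search with low=0, high=5 (0-based indices):
  low=0, high=5, mid=2: a[2]=29 >= 7, so high = 2
  low=0, high=2, mid=1: a[1]=13 >= 7, so high = 1
  low=0, high=1, mid=0: a[0]=3 < 7, so low = 1
Now low = high = 1, so the insertion index is 1.
Final answer: 1


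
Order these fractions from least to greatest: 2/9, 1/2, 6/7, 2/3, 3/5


Convert to decimal for comparison:
  2/9 = 0.2222
  1/2 = 0.5
  6/7 = 0.8571
  2/3 = 0.6667
  3/5 = 0.6
Decimals in increasing order: 0.2222 < 0.5 < 0.6 < 0.6667 < 0.8571
Writing each back as its fraction gives the sorted order.
Final answer: 2/9, 1/2, 3/5, 2/3, 6/7


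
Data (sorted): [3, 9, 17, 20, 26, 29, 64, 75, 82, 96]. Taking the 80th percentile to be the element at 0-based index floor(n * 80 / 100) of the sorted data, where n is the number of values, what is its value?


The dataset has n = 10 elements.
Index = floor(10 * 80 / 100) = floor(800 / 100) = floor(8) = 8
Counting from index 0 in the sorted data, the element at index 8 is 82.
Final answer: 82


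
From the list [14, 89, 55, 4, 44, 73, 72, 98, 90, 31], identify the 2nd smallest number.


Sort ascending: [4, 14, 31, 44, 55, 72, 73, 89, 90, 98]
The 2nd element (1-indexed) is at index 1.
Value = 14
Final answer: 14


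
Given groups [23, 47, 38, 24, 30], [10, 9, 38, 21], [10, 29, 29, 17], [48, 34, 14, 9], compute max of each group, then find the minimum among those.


Find max of each group:
  Group 1: [23, 47, 38, 24, 30] -> max = 47
  Group 2: [10, 9, 38, 21] -> max = 38
  Group 3: [10, 29, 29, 17] -> max = 29
  Group 4: [48, 34, 14, 9] -> max = 48
Maxes: [47, 38, 29, 48]
Minimum of maxes = 29
Final answer: 29


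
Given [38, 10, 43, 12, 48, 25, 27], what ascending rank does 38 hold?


Sort ascending: [10, 12, 25, 27, 38, 43, 48]
Find 38 in the sorted list.
38 is at position 5 (1-indexed).
Final answer: 5


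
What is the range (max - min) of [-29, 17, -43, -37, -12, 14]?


Maximum value: 17
Minimum value: -43
Range = 17 - (-43) = 60
Final answer: 60


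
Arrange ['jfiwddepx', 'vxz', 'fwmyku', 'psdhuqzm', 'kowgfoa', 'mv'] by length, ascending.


Compute lengths:
  'jfiwddepx' has length 9
  'vxz' has length 3
  'fwmyku' has length 6
  'psdhuqzm' has length 8
  'kowgfoa' has length 7
  'mv' has length 2
Lengths in increasing order: 2 < 3 < 6 < 7 < 8 < 9
Listing the words in that order gives the answer.
Final answer: ['mv', 'vxz', 'fwmyku', 'kowgfoa', 'psdhuqzm', 'jfiwddepx']


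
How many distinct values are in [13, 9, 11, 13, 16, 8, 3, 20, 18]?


List all unique values:
Distinct values: [3, 8, 9, 11, 13, 16, 18, 20]
Count = 8
Final answer: 8


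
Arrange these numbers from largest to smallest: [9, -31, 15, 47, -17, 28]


Original list: [9, -31, 15, 47, -17, 28]
Repeatedly take the largest remaining element:
  Remaining [9, -31, 15, 47, -17, 28] -> largest is 47
  Remaining [9, -31, 15, -17, 28] -> largest is 28
  Remaining [9, -31, 15, -17] -> largest is 15
  Remaining [9, -31, -17] -> largest is 9
  Remaining [-31, -17] -> largest is -17
  Remaining [-31] -> largest is -31
Collecting the picks in order gives the descending list.
Final answer: [47, 28, 15, 9, -17, -31]


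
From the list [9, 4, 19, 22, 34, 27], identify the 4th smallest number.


Sort ascending: [4, 9, 19, 22, 27, 34]
The 4th element (1-indexed) is at index 3.
Value = 22
Final answer: 22


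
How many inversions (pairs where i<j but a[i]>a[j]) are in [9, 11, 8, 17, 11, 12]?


For each element, count the later elements that are smaller than it:
  9 (index 0): smaller elements after it = [8] -> 1
  11 (index 1): smaller elements after it = [8] -> 1
  8 (index 2): smaller elements after it = [] -> 0
  17 (index 3): smaller elements after it = [11, 12] -> 2
  11 (index 4): smaller elements after it = [] -> 0
Total inversions = 1 + 1 + 0 + 2 + 0 = 4
Final answer: 4


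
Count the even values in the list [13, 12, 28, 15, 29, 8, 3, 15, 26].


Check each element:
  13 is odd
  12 is even
  28 is even
  15 is odd
  29 is odd
  8 is even
  3 is odd
  15 is odd
  26 is even
Evens: [12, 28, 8, 26]
Count of evens = 4
Final answer: 4


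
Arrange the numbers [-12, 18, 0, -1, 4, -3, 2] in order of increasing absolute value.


Compute absolute values:
  |-12| = 12
  |18| = 18
  |0| = 0
  |-1| = 1
  |4| = 4
  |-3| = 3
  |2| = 2
Absolute values in increasing order: 0 < 1 < 2 < 3 < 4 < 12 < 18
Listing the original numbers in that order gives the answer.
Final answer: [0, -1, 2, -3, 4, -12, 18]


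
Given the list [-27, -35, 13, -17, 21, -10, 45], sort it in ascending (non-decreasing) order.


Original list: [-27, -35, 13, -17, 21, -10, 45]
Repeatedly take the smallest remaining element:
  Remaining [-27, -35, 13, -17, 21, -10, 45] -> smallest is -35
  Remaining [-27, 13, -17, 21, -10, 45] -> smallest is -27
  Remaining [13, -17, 21, -10, 45] -> smallest is -17
  Remaining [13, 21, -10, 45] -> smallest is -10
  Remaining [13, 21, 45] -> smallest is 13
  Remaining [21, 45] -> smallest is 21
  Remaining [45] -> smallest is 45
Collecting the picks in order gives the sorted list.
Final answer: [-35, -27, -17, -10, 13, 21, 45]


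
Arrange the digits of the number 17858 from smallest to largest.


The number 17858 has digits: 1, 7, 8, 5, 8
Sorted: 1, 5, 7, 8, 8
Joining the sorted digits gives the result.
Final answer: 15788


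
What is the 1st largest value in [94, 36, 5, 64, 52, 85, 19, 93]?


Sort descending: [94, 93, 85, 64, 52, 36, 19, 5]
The 1st element (1-indexed) is at index 0.
Value = 94
Final answer: 94


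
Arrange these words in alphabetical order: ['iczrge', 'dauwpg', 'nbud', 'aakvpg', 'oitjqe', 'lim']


Compare strings character by character (the first differing letter decides):
  'aakvpg' < 'dauwpg' since 'a' < 'd' at position 1
  'dauwpg' < 'iczrge' since 'd' < 'i' at position 1
  'iczrge' < 'lim' since 'i' < 'l' at position 1
  'lim' < 'nbud' since 'l' < 'n' at position 1
  'nbud' < 'oitjqe' since 'n' < 'o' at position 1
Chaining these comparisons gives the alphabetical order.
Final answer: ['aakvpg', 'dauwpg', 'iczrge', 'lim', 'nbud', 'oitjqe']


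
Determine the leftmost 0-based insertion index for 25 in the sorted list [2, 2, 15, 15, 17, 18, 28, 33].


List is sorted: [2, 2, 15, 15, 17, 18, 28, 33]
We need the leftmost position where 25 can be inserted, i.e. the first index whose element is >= 25 (or the end of the list if none is).
Binary search with low=0, high=8 (0-based indices):
  low=0, high=8, mid=4: a[4]=17 < 25, so low = 5
  low=5, high=8, mid=6: a[6]=28 >= 25, so high = 6
  low=5, high=6, mid=5: a[5]=18 < 25, so low = 6
Now low = high = 6, so the insertion index is 6.
Final answer: 6


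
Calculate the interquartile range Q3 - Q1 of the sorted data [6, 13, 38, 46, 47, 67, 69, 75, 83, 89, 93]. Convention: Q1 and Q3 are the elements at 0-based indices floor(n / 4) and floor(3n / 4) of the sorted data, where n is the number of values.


The data has n = 11 elements.
Q1 index = floor(11 / 4) = floor(2.75) = 2; Q3 index = floor(3 * 11 / 4) = floor(8.25) = 8
Q1 = element at index 2 = 38
Q3 = element at index 8 = 83
IQR = 83 - 38 = 45
Final answer: 45


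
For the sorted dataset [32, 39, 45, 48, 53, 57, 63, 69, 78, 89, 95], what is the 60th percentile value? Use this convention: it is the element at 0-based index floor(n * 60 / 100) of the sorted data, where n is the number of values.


The dataset has n = 11 elements.
Index = floor(11 * 60 / 100) = floor(660 / 100) = floor(6.6) = 6
Counting from index 0 in the sorted data, the element at index 6 is 63.
Final answer: 63


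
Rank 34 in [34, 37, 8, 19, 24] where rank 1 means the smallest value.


Sort ascending: [8, 19, 24, 34, 37]
Find 34 in the sorted list.
34 is at position 4 (1-indexed).
Final answer: 4


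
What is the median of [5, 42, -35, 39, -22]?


First, sort the list: [-35, -22, 5, 39, 42]
The list has 5 elements (odd count).
The middle index is 2 (0-based), and the element there is 5.
Final answer: 5


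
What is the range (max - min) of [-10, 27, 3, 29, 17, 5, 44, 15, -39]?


Maximum value: 44
Minimum value: -39
Range = 44 - (-39) = 83
Final answer: 83


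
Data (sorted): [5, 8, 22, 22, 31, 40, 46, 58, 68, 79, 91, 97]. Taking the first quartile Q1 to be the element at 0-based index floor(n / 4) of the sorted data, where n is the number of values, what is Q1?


The list has n = 12 elements.
Q1 index = floor(12 / 4) = floor(3) = 3
Counting from index 0 in the sorted data, the element at index 3 is 22.
Final answer: 22


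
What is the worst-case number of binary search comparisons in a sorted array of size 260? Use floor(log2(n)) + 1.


Binary search halves the search space each step.
Maximum comparisons = floor(log2(260)) + 1
log2(260) = 8.0224
floor(log2(260)) = 8, so 8 + 1 = 9
Final answer: 9


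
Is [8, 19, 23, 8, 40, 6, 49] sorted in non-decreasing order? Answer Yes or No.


Check consecutive pairs:
  8 <= 19? True
  19 <= 23? True
  23 <= 8? False
  8 <= 40? True
  40 <= 6? False
  6 <= 49? True
2 consecutive pair(s) are out of order, so the list is not sorted.
Final answer: No


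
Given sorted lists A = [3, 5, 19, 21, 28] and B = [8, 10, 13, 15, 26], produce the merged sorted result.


List A: [3, 5, 19, 21, 28]
List B: [8, 10, 13, 15, 26]
Repeatedly compare the front elements and take the smaller:
  3 vs 8 -> take 3
  5 vs 8 -> take 5
  19 vs 8 -> take 8
  19 vs 10 -> take 10
  19 vs 13 -> take 13
  19 vs 15 -> take 15
  19 vs 26 -> take 19
  21 vs 26 -> take 21
  28 vs 26 -> take 26
  B is exhausted; append the rest of A: [28]
Final answer: [3, 5, 8, 10, 13, 15, 19, 21, 26, 28]


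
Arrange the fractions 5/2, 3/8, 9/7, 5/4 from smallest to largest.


Convert to decimal for comparison:
  5/2 = 2.5
  3/8 = 0.375
  9/7 = 1.2857
  5/4 = 1.25
Decimals in increasing order: 0.375 < 1.25 < 1.2857 < 2.5
Writing each back as its fraction gives the sorted order.
Final answer: 3/8, 5/4, 9/7, 5/2


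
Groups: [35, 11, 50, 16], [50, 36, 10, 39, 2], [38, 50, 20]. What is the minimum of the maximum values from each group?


Find max of each group:
  Group 1: [35, 11, 50, 16] -> max = 50
  Group 2: [50, 36, 10, 39, 2] -> max = 50
  Group 3: [38, 50, 20] -> max = 50
Maxes: [50, 50, 50]
Minimum of maxes = 50
Final answer: 50


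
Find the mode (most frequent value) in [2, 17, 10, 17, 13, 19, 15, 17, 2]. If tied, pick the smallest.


Count the frequency of each value:
  2 appears 2 time(s)
  10 appears 1 time(s)
  13 appears 1 time(s)
  15 appears 1 time(s)
  17 appears 3 time(s)
  19 appears 1 time(s)
Maximum frequency is 3.
Only 17 reaches that frequency, so it is the mode.
Final answer: 17


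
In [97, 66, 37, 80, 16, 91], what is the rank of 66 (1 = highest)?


Sort descending: [97, 91, 80, 66, 37, 16]
Find 66 in the sorted list.
66 is at position 4.
Final answer: 4


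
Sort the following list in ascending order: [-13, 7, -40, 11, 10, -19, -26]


Original list: [-13, 7, -40, 11, 10, -19, -26]
Repeatedly take the smallest remaining element:
  Remaining [-13, 7, -40, 11, 10, -19, -26] -> smallest is -40
  Remaining [-13, 7, 11, 10, -19, -26] -> smallest is -26
  Remaining [-13, 7, 11, 10, -19] -> smallest is -19
  Remaining [-13, 7, 11, 10] -> smallest is -13
  Remaining [7, 11, 10] -> smallest is 7
  Remaining [11, 10] -> smallest is 10
  Remaining [11] -> smallest is 11
Collecting the picks in order gives the sorted list.
Final answer: [-40, -26, -19, -13, 7, 10, 11]
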